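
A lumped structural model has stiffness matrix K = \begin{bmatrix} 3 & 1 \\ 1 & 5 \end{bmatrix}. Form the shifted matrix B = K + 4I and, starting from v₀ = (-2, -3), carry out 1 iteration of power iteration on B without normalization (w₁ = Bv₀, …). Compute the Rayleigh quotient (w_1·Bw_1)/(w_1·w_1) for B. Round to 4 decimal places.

B = K + 4I has rows (7, 1); (1, 9)
w1 = Bv₀ = (-17, -29)
Bw1 = (-148, -278)
w1·Bw1 = 10578; w1·w1 = 1130; μ ≈ 10578/1130 = 9.3611

μ ≈ 9.3611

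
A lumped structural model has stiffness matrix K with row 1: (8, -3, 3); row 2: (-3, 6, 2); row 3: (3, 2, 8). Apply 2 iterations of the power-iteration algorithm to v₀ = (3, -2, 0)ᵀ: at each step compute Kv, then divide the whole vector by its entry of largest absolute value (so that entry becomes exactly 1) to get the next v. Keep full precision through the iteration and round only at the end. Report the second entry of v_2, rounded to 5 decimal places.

-0.64780

Kv0 = (30.000000, -21.000000, 5.000000); divide by 30.000000 → v1 = (1.000000, -0.700000, 0.166667)
Kv1 = (10.600000, -6.866667, 2.933333); divide by 10.600000 → v2 = (1.000000, -0.647799, 0.276730)
Requested entry of v2: -206/318 = -0.64780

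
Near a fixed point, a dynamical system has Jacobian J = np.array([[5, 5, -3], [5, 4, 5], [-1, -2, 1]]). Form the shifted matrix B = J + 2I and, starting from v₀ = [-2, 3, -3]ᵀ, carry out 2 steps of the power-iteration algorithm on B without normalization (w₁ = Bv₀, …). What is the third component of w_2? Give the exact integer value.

-35

B = J + 2I has rows (7, 5, -3); (5, 6, 5); (-1, -2, 3)
w1 = Bv₀ = (7·(-2) + 5·3 + (-3)·(-3); 5·(-2) + 6·3 + 5·(-3); (-1)·(-2) + (-2)·3 + 3·(-3)) = (10, -7, -13)
w2 = Bw1 = (7·10 + 5·(-7) + (-3)·(-13); 5·10 + 6·(-7) + 5·(-13); (-1)·10 + (-2)·(-7) + 3·(-13)) = (74, -57, -35)
Requested component of w2: -35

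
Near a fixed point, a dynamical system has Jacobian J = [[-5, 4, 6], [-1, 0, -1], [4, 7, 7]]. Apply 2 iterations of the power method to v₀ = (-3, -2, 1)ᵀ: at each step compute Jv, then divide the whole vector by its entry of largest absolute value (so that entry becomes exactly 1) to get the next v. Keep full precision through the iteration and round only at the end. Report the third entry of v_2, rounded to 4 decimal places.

Jv0 = (13.00000, 2.00000, -19.00000); divide by -19.00000 → v1 = (-0.68421, -0.10526, 1.00000)
Jv1 = (9.00000, -0.31579, 3.52632); divide by 9.00000 → v2 = (1.00000, -0.03509, 0.39181)
Requested entry of v2: -67/-171 = 0.3918

0.3918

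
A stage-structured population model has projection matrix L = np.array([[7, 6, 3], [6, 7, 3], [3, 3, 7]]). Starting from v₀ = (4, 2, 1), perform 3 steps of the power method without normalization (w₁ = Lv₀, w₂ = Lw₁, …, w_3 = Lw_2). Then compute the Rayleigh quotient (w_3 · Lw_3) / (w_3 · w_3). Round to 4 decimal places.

w1 = Lv₀ = (43, 41, 25)
w2 = Lw1 = (622, 620, 427)
w3 = Lw2 = (9355, 9353, 6715)
Lw3 = (141748, 141746, 103129)
w3·Lw3 = 9355·141748 + 9353·141746 + 6715·103129 = 3344314113; w3·w3 = 9355·9355 + 9353·9353 + 6715·6715 = 220085859
λ ≈ 3344314113/220085859 = 15.1955

λ ≈ 15.1955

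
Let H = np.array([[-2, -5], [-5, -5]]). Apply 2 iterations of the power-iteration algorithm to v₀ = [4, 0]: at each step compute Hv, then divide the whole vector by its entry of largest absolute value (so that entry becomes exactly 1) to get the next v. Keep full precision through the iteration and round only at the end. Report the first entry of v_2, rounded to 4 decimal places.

0.8286

Hv0 = (-8.00000, -20.00000); divide by -20.00000 → v1 = (0.40000, 1.00000)
Hv1 = (-5.80000, -7.00000); divide by -7.00000 → v2 = (0.82857, 1.00000)
Requested entry of v2: 116/140 = 0.8286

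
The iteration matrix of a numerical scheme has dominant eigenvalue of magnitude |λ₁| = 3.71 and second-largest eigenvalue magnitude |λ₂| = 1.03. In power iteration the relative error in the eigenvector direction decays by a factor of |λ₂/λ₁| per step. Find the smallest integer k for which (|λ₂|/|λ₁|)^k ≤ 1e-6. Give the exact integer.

11

|λ₂/λ₁| = 1.03/3.71 = 0.27763
Need k ≥ ln(1e-6) / ln(0.27763) = -13.8155 / -1.2815 ≈ 10.781
Smallest integer k satisfying the bound: 11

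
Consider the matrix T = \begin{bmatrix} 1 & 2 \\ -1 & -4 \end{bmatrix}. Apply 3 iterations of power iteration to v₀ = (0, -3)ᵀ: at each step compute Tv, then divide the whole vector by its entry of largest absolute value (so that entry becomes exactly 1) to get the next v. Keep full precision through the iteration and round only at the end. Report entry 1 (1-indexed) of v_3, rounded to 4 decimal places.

Tv0 = (-6.00000, 12.00000); divide by 12.00000 → v1 = (-0.50000, 1.00000)
Tv1 = (1.50000, -3.50000); divide by -3.50000 → v2 = (-0.42857, 1.00000)
Tv2 = (1.57143, -3.57143); divide by -3.57143 → v3 = (-0.44000, 1.00000)
Requested entry of v3: -66/150 = -0.4400

-0.4400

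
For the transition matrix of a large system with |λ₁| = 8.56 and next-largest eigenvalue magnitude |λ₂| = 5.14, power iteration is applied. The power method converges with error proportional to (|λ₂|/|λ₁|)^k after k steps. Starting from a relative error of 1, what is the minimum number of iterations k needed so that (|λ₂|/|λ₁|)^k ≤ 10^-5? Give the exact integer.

|λ₂/λ₁| = 5.14/8.56 = 0.60047
Need k ≥ ln(10^-5) / ln(0.60047) = -11.5129 / -0.5100 ≈ 22.572
Smallest integer k satisfying the bound: 23

23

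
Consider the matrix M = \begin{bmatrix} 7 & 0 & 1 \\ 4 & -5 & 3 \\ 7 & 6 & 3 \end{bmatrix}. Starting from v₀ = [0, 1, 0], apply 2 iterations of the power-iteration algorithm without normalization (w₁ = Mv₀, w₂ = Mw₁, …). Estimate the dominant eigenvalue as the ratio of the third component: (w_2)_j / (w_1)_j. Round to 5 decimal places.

w1 = Mv₀ = (7·0 + 0·1 + 1·0; 4·0 + (-5)·1 + 3·0; 7·0 + 6·1 + 3·0) = (0, -5, 6)
w2 = Mw1 = (7·0 + 0·(-5) + 1·6; 4·0 + (-5)·(-5) + 3·6; 7·0 + 6·(-5) + 3·6) = (6, 43, -12)
Ratio at component: -12 / 6 = -2.00000

λ ≈ -2.00000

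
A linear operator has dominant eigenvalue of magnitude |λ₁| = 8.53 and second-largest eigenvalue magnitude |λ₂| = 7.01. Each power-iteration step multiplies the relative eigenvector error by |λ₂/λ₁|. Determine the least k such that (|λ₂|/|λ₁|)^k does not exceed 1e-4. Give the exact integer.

47

|λ₂/λ₁| = 7.01/8.53 = 0.82181
Need k ≥ ln(1e-4) / ln(0.82181) = -9.2103 / -0.1963 ≈ 46.931
Smallest integer k satisfying the bound: 47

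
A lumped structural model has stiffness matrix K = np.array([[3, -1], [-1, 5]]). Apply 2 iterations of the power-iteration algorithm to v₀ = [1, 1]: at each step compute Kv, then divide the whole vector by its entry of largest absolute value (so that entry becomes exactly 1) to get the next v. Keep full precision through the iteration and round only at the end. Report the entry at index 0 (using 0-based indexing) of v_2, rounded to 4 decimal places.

Kv0 = (2.00000, 4.00000); divide by 4.00000 → v1 = (0.50000, 1.00000)
Kv1 = (0.50000, 4.50000); divide by 4.50000 → v2 = (0.11111, 1.00000)
Requested entry of v2: 2/18 = 0.1111

0.1111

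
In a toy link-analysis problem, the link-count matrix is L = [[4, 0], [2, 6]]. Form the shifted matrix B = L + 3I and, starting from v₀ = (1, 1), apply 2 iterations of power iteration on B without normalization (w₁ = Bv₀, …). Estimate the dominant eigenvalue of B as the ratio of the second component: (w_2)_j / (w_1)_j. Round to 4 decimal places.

B = L + 3I has rows (7, 0); (2, 9)
w1 = Bv₀ = (7, 11)
w2 = Bw1 = (49, 113)
Ratio: 113/11 = 10.2727

10.2727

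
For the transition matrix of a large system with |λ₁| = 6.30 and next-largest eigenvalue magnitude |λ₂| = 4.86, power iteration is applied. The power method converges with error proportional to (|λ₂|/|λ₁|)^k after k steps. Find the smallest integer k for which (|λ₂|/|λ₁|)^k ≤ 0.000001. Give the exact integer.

|λ₂/λ₁| = 4.86/6.30 = 0.77143
Need k ≥ ln(0.000001) / ln(0.77143) = -13.8155 / -0.2595 ≈ 53.237
Smallest integer k satisfying the bound: 54

54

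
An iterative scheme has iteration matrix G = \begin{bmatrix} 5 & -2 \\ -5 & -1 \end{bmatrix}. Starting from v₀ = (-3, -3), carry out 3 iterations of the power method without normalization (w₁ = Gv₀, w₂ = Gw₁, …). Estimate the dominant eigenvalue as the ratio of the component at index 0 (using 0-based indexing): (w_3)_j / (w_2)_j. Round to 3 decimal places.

5.667

w1 = Gv₀ = (-9, 18)
w2 = Gw1 = (-81, 27)
w3 = Gw2 = (-459, 378)
Ratio at component: -459 / -81 = 5.667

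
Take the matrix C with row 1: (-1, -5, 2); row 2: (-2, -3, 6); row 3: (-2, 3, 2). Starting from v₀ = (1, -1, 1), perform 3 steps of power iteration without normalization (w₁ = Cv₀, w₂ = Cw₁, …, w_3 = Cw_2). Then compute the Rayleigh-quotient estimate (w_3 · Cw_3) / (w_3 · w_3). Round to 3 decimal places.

-5.942

w1 = Cv₀ = ((-1)·1 + (-5)·(-1) + 2·1; (-2)·1 + (-3)·(-1) + 6·1; (-2)·1 + 3·(-1) + 2·1) = (6, 7, -3)
w2 = Cw1 = ((-1)·6 + (-5)·7 + 2·(-3); (-2)·6 + (-3)·7 + 6·(-3); (-2)·6 + 3·7 + 2·(-3)) = (-47, -51, 3)
w3 = Cw2 = (308, 265, -53)
Cw3 = (-1739, -1729, 73)
w3·Cw3 = 308·(-1739) + 265·(-1729) + (-53)·73 = -997666; w3·w3 = 308·308 + 265·265 + (-53)·(-53) = 167898
λ ≈ -997666/167898 = -5.942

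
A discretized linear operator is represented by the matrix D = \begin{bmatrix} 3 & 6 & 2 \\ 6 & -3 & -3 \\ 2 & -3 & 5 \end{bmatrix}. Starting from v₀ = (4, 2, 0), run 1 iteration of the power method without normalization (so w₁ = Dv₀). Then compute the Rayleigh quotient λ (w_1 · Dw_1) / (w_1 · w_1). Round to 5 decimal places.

w1 = Dv₀ = (24, 18, 2)
Dw1 = (184, 84, 4)
w1·Dw1 = 24·184 + 18·84 + 2·4 = 5936; w1·w1 = 24·24 + 18·18 + 2·2 = 904
λ ≈ 5936/904 = 6.56637

6.56637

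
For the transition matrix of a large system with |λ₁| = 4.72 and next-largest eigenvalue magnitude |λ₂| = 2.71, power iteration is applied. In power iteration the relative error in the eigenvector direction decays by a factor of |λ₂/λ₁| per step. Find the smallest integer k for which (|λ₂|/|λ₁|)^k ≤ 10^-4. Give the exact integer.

|λ₂/λ₁| = 2.71/4.72 = 0.57415
Need k ≥ ln(10^-4) / ln(0.57415) = -9.2103 / -0.5549 ≈ 16.599
Smallest integer k satisfying the bound: 17

17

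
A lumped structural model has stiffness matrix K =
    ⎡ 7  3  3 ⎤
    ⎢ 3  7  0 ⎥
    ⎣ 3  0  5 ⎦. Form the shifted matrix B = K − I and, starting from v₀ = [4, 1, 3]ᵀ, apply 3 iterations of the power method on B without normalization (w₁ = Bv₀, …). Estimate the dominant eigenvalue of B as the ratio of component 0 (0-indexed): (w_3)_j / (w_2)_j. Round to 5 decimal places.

μ ≈ 9.68421

B = K − I has rows (6, 3, 3); (3, 6, 0); (3, 0, 4)
w1 = Bv₀ = (6·4 + 3·1 + 3·3; 3·4 + 6·1 + 0·3; 3·4 + 0·1 + 4·3) = (36, 18, 24)
w2 = Bw1 = (6·36 + 3·18 + 3·24; 3·36 + 6·18 + 0·24; 3·36 + 0·18 + 4·24) = (342, 216, 204)
w3 = Bw2 = (3312, 2322, 1842)
Ratio: 3312/342 = 9.68421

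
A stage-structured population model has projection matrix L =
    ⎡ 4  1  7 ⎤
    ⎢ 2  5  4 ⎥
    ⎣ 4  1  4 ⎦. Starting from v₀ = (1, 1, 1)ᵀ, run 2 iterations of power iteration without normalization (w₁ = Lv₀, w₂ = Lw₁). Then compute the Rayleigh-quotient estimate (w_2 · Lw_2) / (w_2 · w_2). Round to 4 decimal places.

λ ≈ 10.3939

w1 = Lv₀ = (4·1 + 1·1 + 7·1; 2·1 + 5·1 + 4·1; 4·1 + 1·1 + 4·1) = (12, 11, 9)
w2 = Lw1 = (4·12 + 1·11 + 7·9; 2·12 + 5·11 + 4·9; 4·12 + 1·11 + 4·9) = (122, 115, 95)
Lw2 = (1268, 1199, 983)
w2·Lw2 = 122·1268 + 115·1199 + 95·983 = 385966; w2·w2 = 122·122 + 115·115 + 95·95 = 37134
λ ≈ 385966/37134 = 10.3939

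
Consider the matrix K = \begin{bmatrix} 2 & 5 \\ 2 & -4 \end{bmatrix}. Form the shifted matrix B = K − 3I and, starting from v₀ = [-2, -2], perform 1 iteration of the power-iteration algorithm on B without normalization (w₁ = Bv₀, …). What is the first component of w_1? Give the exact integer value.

B = K − 3I has rows (-1, 5); (2, -7)
w1 = Bv₀ = (-8, 10)
Requested component of w1: -8

-8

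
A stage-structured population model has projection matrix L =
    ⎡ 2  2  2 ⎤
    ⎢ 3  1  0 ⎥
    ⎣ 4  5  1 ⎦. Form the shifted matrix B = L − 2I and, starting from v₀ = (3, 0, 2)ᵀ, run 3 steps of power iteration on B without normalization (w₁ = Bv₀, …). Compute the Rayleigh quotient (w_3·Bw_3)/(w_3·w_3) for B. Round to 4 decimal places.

μ ≈ 4.6396

B = L − 2I has rows (0, 2, 2); (3, -1, 0); (4, 5, -1)
w1 = Bv₀ = (0·3 + 2·0 + 2·2; 3·3 + (-1)·0 + 0·2; 4·3 + 5·0 + (-1)·2) = (4, 9, 10)
w2 = Bw1 = (0·4 + 2·9 + 2·10; 3·4 + (-1)·9 + 0·10; 4·4 + 5·9 + (-1)·10) = (38, 3, 51)
w3 = Bw2 = (108, 111, 116)
Bw3 = (454, 213, 871)
w3·Bw3 = 173711; w3·w3 = 37441; μ ≈ 173711/37441 = 4.6396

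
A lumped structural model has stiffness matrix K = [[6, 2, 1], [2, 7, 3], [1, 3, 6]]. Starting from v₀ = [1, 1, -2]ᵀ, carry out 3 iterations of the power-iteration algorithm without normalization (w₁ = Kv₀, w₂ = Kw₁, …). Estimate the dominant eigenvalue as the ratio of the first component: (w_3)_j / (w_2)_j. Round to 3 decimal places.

w1 = Kv₀ = (6·1 + 2·1 + 1·(-2); 2·1 + 7·1 + 3·(-2); 1·1 + 3·1 + 6·(-2)) = (6, 3, -8)
w2 = Kw1 = (6·6 + 2·3 + 1·(-8); 2·6 + 7·3 + 3·(-8); 1·6 + 3·3 + 6·(-8)) = (34, 9, -33)
w3 = Kw2 = (189, 32, -137)
Ratio at component: 189 / 34 = 5.559

λ ≈ 5.559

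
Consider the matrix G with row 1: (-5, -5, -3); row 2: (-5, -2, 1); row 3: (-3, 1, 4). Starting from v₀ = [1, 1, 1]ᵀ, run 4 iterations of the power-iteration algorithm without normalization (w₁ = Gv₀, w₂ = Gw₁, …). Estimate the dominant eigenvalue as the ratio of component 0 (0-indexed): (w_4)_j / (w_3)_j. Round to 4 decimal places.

w1 = Gv₀ = ((-5)·1 + (-5)·1 + (-3)·1; (-5)·1 + (-2)·1 + 1·1; (-3)·1 + 1·1 + 4·1) = (-13, -6, 2)
w2 = Gw1 = ((-5)·(-13) + (-5)·(-6) + (-3)·2; (-5)·(-13) + (-2)·(-6) + 1·2; (-3)·(-13) + 1·(-6) + 4·2) = (89, 79, 41)
w3 = Gw2 = (-963, -562, -24)
w4 = Gw3 = (7697, 5915, 2231)
Ratio at component: 7697 / -963 = -7.9927

-7.9927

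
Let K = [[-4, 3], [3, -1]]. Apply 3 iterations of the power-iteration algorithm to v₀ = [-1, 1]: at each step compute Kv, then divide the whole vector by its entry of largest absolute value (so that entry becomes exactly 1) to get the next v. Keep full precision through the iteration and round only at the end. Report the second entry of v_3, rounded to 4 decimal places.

Kv0 = (7.00000, -4.00000); divide by 7.00000 → v1 = (1.00000, -0.57143)
Kv1 = (-5.71429, 3.57143); divide by -5.71429 → v2 = (1.00000, -0.62500)
Kv2 = (-5.87500, 3.62500); divide by -5.87500 → v3 = (1.00000, -0.61702)
Requested entry of v3: -145/235 = -0.6170

-0.6170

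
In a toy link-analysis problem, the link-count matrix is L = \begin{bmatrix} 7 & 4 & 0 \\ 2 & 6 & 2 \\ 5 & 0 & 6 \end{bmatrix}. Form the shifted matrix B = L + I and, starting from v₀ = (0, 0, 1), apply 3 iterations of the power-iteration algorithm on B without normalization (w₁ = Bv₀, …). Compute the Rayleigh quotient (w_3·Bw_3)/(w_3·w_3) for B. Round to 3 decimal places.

μ ≈ 10.407

B = L + I has rows (8, 4, 0); (2, 7, 2); (5, 0, 7)
w1 = Bv₀ = (0, 2, 7)
w2 = Bw1 = (8, 28, 49)
w3 = Bw2 = (176, 310, 383)
Bw3 = (2648, 3288, 3561)
w3·Bw3 = 2849191; w3·w3 = 273765; μ ≈ 2849191/273765 = 10.407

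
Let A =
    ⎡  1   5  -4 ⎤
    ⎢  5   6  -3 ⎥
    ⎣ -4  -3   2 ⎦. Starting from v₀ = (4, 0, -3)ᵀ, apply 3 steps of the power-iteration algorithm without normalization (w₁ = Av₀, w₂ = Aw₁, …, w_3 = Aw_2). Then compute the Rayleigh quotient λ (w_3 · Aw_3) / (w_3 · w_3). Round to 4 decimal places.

11.4438

w1 = Av₀ = (1·4 + 5·0 + (-4)·(-3); 5·4 + 6·0 + (-3)·(-3); (-4)·4 + (-3)·0 + 2·(-3)) = (16, 29, -22)
w2 = Aw1 = (1·16 + 5·29 + (-4)·(-22); 5·16 + 6·29 + (-3)·(-22); (-4)·16 + (-3)·29 + 2·(-22)) = (249, 320, -195)
w3 = Aw2 = (2629, 3750, -2346)
Aw3 = (30763, 42683, -26458)
w3·Aw3 = 2629·30763 + 3750·42683 + (-2346)·(-26458) = 303007645; w3·w3 = 2629·2629 + 3750·3750 + (-2346)·(-2346) = 26477857
λ ≈ 303007645/26477857 = 11.4438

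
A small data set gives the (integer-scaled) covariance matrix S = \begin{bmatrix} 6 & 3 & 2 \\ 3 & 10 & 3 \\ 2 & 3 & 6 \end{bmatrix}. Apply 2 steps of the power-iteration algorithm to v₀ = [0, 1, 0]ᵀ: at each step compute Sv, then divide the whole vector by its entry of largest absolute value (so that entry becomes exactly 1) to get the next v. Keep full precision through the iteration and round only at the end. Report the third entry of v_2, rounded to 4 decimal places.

0.4576

Sv0 = (3.00000, 10.00000, 3.00000); divide by 10.00000 → v1 = (0.30000, 1.00000, 0.30000)
Sv1 = (5.40000, 11.80000, 5.40000); divide by 11.80000 → v2 = (0.45763, 1.00000, 0.45763)
Requested entry of v2: 54/118 = 0.4576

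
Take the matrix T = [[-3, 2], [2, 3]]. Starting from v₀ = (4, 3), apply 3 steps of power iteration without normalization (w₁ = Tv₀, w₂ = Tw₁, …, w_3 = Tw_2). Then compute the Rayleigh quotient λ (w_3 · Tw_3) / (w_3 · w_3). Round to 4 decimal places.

w1 = Tv₀ = ((-3)·4 + 2·3; 2·4 + 3·3) = (-6, 17)
w2 = Tw1 = ((-3)·(-6) + 2·17; 2·(-6) + 3·17) = (52, 39)
w3 = Tw2 = (-78, 221)
Tw3 = (676, 507)
w3·Tw3 = (-78)·676 + 221·507 = 59319; w3·w3 = (-78)·(-78) + 221·221 = 54925
λ ≈ 59319/54925 = 1.0800

λ ≈ 1.0800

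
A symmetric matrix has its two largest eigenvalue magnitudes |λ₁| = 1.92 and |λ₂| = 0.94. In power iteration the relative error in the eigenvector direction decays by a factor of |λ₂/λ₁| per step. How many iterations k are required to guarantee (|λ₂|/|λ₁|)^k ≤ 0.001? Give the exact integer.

|λ₂/λ₁| = 0.94/1.92 = 0.48958
Need k ≥ ln(0.001) / ln(0.48958) = -6.9078 / -0.7142 ≈ 9.672
Smallest integer k satisfying the bound: 10

10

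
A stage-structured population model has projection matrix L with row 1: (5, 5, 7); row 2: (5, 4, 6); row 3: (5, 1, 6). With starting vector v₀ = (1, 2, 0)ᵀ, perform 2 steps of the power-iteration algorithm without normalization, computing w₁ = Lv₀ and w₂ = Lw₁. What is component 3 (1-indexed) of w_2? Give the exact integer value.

w1 = Lv₀ = (15, 13, 7)
w2 = Lw1 = (189, 169, 130)
The requested component of w2 is 130.

130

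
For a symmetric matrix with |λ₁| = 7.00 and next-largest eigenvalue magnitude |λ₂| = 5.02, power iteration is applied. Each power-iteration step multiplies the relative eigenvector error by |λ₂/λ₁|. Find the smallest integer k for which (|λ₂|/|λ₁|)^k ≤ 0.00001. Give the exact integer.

|λ₂/λ₁| = 5.02/7.00 = 0.71714
Need k ≥ ln(0.00001) / ln(0.71714) = -11.5129 / -0.3325 ≈ 34.627
Smallest integer k satisfying the bound: 35

35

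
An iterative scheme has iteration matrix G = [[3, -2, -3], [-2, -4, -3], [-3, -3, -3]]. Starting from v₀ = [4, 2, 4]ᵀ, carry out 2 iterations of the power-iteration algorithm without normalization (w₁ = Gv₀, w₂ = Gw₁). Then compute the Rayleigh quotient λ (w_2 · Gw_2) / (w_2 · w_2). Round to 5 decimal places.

w1 = Gv₀ = (3·4 + (-2)·2 + (-3)·4; (-2)·4 + (-4)·2 + (-3)·4; (-3)·4 + (-3)·2 + (-3)·4) = (-4, -28, -30)
w2 = Gw1 = (3·(-4) + (-2)·(-28) + (-3)·(-30); (-2)·(-4) + (-4)·(-28) + (-3)·(-30); (-3)·(-4) + (-3)·(-28) + (-3)·(-30)) = (134, 210, 186)
Gw2 = (-576, -1666, -1590)
w2·Gw2 = 134·(-576) + 210·(-1666) + 186·(-1590) = -722784; w2·w2 = 134·134 + 210·210 + 186·186 = 96652
λ ≈ -722784/96652 = -7.47821

-7.47821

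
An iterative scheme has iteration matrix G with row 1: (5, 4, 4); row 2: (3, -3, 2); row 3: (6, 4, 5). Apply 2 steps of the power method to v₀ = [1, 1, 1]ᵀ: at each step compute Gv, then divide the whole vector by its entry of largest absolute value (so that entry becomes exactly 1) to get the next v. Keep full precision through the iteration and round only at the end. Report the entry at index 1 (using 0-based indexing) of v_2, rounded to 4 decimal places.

Gv0 = (13.00000, 2.00000, 15.00000); divide by 15.00000 → v1 = (0.86667, 0.13333, 1.00000)
Gv1 = (8.86667, 4.20000, 10.73333); divide by 10.73333 → v2 = (0.82609, 0.39130, 1.00000)
Requested entry of v2: 63/161 = 0.3913

0.3913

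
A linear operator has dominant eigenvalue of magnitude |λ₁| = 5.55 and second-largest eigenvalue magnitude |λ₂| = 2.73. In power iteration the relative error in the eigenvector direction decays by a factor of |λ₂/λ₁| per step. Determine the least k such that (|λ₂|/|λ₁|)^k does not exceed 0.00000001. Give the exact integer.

|λ₂/λ₁| = 2.73/5.55 = 0.49189
Need k ≥ ln(0.00000001) / ln(0.49189) = -18.4207 / -0.7095 ≈ 25.963
Smallest integer k satisfying the bound: 26

26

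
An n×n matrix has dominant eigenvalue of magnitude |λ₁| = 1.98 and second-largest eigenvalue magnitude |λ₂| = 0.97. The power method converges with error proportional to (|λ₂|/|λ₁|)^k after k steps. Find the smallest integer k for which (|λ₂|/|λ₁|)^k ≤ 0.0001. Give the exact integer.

|λ₂/λ₁| = 0.97/1.98 = 0.48990
Need k ≥ ln(0.0001) / ln(0.48990) = -9.2103 / -0.7136 ≈ 12.908
Smallest integer k satisfying the bound: 13

13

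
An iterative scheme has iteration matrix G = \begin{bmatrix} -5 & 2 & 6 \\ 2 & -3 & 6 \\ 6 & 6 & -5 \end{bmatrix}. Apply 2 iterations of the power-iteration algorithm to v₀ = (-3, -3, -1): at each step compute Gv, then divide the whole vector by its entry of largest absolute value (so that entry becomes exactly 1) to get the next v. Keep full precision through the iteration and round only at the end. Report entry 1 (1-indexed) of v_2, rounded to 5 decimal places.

Gv0 = (3.000000, -3.000000, -31.000000); divide by -31.000000 → v1 = (-0.096774, 0.096774, 1.000000)
Gv1 = (6.677419, 5.516129, -5.000000); divide by 6.677419 → v2 = (1.000000, 0.826087, -0.748792)
Requested entry of v2: -207/-207 = 1.00000

1.00000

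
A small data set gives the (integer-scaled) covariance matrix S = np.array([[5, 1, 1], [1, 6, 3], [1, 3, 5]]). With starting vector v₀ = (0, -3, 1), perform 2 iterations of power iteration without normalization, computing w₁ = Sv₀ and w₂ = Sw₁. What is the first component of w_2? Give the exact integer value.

w1 = Sv₀ = (-2, -15, -4)
w2 = Sw1 = (-29, -104, -67)
The requested component of w2 is -29.

-29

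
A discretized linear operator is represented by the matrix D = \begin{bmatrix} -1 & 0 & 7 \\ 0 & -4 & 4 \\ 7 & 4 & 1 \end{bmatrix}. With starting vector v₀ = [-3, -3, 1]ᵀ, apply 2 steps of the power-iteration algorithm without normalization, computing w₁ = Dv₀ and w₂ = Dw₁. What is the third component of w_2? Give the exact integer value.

w1 = Dv₀ = ((-1)·(-3) + 0·(-3) + 7·1; 0·(-3) + (-4)·(-3) + 4·1; 7·(-3) + 4·(-3) + 1·1) = (10, 16, -32)
w2 = Dw1 = ((-1)·10 + 0·16 + 7·(-32); 0·10 + (-4)·16 + 4·(-32); 7·10 + 4·16 + 1·(-32)) = (-234, -192, 102)
The requested component of w2 is 102.

102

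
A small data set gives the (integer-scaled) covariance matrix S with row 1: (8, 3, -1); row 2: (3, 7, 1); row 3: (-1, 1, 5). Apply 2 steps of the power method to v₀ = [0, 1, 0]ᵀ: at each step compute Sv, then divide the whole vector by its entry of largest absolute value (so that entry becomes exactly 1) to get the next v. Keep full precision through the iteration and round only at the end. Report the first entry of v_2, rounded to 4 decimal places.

Sv0 = (3.00000, 7.00000, 1.00000); divide by 7.00000 → v1 = (0.42857, 1.00000, 0.14286)
Sv1 = (6.28571, 8.42857, 1.28571); divide by 8.42857 → v2 = (0.74576, 1.00000, 0.15254)
Requested entry of v2: 44/59 = 0.7458

0.7458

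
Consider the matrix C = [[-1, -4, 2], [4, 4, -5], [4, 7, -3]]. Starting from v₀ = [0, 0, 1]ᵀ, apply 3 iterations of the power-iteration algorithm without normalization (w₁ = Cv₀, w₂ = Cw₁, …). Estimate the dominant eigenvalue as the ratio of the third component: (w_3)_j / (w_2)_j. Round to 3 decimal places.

-6.833

w1 = Cv₀ = (2, -5, -3)
w2 = Cw1 = (12, 3, -18)
w3 = Cw2 = (-60, 150, 123)
Ratio at component: 123 / -18 = -6.833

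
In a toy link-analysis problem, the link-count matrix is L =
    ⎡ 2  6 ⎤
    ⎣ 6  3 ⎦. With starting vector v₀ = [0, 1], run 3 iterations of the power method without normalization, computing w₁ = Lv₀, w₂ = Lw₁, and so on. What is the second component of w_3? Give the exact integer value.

w1 = Lv₀ = (6, 3)
w2 = Lw1 = (30, 45)
w3 = Lw2 = (330, 315)
The requested component of w3 is 315.

315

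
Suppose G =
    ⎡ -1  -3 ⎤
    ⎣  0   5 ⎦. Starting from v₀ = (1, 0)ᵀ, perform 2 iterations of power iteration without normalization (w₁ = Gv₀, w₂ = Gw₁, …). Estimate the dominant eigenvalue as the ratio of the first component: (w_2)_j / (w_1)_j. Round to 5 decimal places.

w1 = Gv₀ = (-1, 0)
w2 = Gw1 = (1, 0)
Ratio at component: 1 / -1 = -1.00000

λ ≈ -1.00000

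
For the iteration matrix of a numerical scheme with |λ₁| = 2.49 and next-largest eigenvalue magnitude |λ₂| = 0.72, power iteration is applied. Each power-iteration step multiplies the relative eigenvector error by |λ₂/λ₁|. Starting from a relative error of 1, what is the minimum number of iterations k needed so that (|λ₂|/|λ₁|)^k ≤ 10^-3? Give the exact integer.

6

|λ₂/λ₁| = 0.72/2.49 = 0.28916
Need k ≥ ln(10^-3) / ln(0.28916) = -6.9078 / -1.2408 ≈ 5.567
Smallest integer k satisfying the bound: 6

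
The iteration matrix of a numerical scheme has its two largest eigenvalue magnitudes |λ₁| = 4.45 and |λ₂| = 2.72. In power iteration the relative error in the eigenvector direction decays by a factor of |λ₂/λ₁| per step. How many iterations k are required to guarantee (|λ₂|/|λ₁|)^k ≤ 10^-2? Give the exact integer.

|λ₂/λ₁| = 2.72/4.45 = 0.61124
Need k ≥ ln(10^-2) / ln(0.61124) = -4.6052 / -0.4923 ≈ 9.355
Smallest integer k satisfying the bound: 10

10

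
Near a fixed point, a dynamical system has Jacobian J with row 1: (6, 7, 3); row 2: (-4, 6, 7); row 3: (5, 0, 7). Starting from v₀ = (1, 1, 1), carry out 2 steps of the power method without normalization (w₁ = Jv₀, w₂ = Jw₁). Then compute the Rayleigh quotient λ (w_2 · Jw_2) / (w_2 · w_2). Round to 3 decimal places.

w1 = Jv₀ = (6·1 + 7·1 + 3·1; (-4)·1 + 6·1 + 7·1; 5·1 + 0·1 + 7·1) = (16, 9, 12)
w2 = Jw1 = (6·16 + 7·9 + 3·12; (-4)·16 + 6·9 + 7·12; 5·16 + 0·9 + 7·12) = (195, 74, 164)
Jw2 = (2180, 812, 2123)
w2·Jw2 = 195·2180 + 74·812 + 164·2123 = 833360; w2·w2 = 195·195 + 74·74 + 164·164 = 70397
λ ≈ 833360/70397 = 11.838

11.838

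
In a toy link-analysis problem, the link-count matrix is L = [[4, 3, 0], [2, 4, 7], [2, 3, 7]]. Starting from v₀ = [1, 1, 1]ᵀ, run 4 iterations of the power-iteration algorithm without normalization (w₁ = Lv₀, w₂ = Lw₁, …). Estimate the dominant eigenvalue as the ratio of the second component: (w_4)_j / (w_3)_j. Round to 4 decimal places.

w1 = Lv₀ = (7, 13, 12)
w2 = Lw1 = (67, 150, 137)
w3 = Lw2 = (718, 1693, 1543)
w4 = Lw3 = (7951, 19009, 17316)
Ratio at component: 19009 / 1693 = 11.2280

11.2280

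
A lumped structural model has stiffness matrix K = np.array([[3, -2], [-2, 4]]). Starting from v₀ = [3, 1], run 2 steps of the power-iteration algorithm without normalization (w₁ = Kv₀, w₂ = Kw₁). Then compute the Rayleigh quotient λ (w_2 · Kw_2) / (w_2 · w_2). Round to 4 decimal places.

w1 = Kv₀ = (7, -2)
w2 = Kw1 = (25, -22)
Kw2 = (119, -138)
w2·Kw2 = 25·119 + (-22)·(-138) = 6011; w2·w2 = 25·25 + (-22)·(-22) = 1109
λ ≈ 6011/1109 = 5.4202

5.4202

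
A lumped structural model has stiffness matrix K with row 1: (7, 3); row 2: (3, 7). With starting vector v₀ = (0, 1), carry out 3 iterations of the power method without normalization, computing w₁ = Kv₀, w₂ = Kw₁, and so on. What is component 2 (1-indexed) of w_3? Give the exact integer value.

w1 = Kv₀ = (3, 7)
w2 = Kw1 = (42, 58)
w3 = Kw2 = (468, 532)
The requested component of w3 is 532.

532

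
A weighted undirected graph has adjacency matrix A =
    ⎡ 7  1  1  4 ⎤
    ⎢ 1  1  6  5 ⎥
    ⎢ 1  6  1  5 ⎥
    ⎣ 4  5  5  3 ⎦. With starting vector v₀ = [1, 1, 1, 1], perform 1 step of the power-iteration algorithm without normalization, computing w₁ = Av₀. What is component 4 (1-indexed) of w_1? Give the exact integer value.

17

w1 = Av₀ = (7·1 + 1·1 + 1·1 + 4·1; 1·1 + 1·1 + 6·1 + 5·1; 1·1 + 6·1 + 1·1 + 5·1; 4·1 + 5·1 + 5·1 + 3·1) = (13, 13, 13, 17)
The requested component of w1 is 17.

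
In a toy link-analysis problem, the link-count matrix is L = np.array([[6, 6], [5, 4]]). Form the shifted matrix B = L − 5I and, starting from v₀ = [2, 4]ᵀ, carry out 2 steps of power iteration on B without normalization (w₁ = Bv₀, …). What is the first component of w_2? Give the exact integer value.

B = L − 5I has rows (1, 6); (5, -1)
w1 = Bv₀ = (1·2 + 6·4; 5·2 + (-1)·4) = (26, 6)
w2 = Bw1 = (1·26 + 6·6; 5·26 + (-1)·6) = (62, 124)
Requested component of w2: 62

62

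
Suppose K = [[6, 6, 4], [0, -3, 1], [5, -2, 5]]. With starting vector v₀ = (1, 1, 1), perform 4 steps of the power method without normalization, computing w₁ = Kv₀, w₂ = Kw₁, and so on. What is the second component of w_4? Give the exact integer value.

926

w1 = Kv₀ = (16, -2, 8)
w2 = Kw1 = (116, 14, 124)
w3 = Kw2 = (1276, 82, 1172)
w4 = Kw3 = (12836, 926, 12076)
The requested component of w4 is 926.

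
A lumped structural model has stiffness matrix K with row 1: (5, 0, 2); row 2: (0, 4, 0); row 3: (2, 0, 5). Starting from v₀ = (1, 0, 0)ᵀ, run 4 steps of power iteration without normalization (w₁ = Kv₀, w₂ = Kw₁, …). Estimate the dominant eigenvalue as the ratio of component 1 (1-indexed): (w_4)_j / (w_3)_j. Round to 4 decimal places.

λ ≈ 6.7081

w1 = Kv₀ = (5·1 + 0·0 + 2·0; 0·1 + 4·0 + 0·0; 2·1 + 0·0 + 5·0) = (5, 0, 2)
w2 = Kw1 = (5·5 + 0·0 + 2·2; 0·5 + 4·0 + 0·2; 2·5 + 0·0 + 5·2) = (29, 0, 20)
w3 = Kw2 = (185, 0, 158)
w4 = Kw3 = (1241, 0, 1160)
Ratio at component: 1241 / 185 = 6.7081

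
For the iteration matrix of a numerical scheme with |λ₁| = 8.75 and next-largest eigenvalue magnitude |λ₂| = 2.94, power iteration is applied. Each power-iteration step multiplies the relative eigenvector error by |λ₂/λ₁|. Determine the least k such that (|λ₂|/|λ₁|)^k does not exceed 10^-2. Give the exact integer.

|λ₂/λ₁| = 2.94/8.75 = 0.33600
Need k ≥ ln(10^-2) / ln(0.33600) = -4.6052 / -1.0906 ≈ 4.222
Smallest integer k satisfying the bound: 5

5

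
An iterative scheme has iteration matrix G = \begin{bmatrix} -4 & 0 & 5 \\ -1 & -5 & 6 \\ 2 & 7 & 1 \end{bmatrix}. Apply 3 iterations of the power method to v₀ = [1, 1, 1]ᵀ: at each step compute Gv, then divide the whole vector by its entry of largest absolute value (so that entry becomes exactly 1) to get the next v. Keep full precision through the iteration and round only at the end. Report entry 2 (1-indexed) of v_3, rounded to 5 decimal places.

-0.52031

Gv0 = (1.000000, 0.000000, 10.000000); divide by 10.000000 → v1 = (0.100000, 0.000000, 1.000000)
Gv1 = (4.600000, 5.900000, 1.200000); divide by 5.900000 → v2 = (0.779661, 1.000000, 0.203390)
Gv2 = (-2.101695, -4.559322, 8.762712); divide by 8.762712 → v3 = (-0.239845, -0.520309, 1.000000)
Requested entry of v3: -269/517 = -0.52031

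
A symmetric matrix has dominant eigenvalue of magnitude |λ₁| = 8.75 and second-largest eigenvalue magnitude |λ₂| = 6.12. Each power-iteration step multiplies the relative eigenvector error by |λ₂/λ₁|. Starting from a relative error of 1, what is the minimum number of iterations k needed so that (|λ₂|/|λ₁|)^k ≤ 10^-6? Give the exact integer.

39

|λ₂/λ₁| = 6.12/8.75 = 0.69943
Need k ≥ ln(10^-6) / ln(0.69943) = -13.8155 / -0.3575 ≈ 38.646
Smallest integer k satisfying the bound: 39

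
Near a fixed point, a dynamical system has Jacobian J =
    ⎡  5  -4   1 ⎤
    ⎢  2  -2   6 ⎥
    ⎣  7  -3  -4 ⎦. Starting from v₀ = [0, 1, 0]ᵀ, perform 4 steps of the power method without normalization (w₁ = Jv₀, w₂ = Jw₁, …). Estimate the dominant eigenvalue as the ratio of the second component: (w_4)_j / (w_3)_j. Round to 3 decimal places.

λ ≈ -2.261

w1 = Jv₀ = (5·0 + (-4)·1 + 1·0; 2·0 + (-2)·1 + 6·0; 7·0 + (-3)·1 + (-4)·0) = (-4, -2, -3)
w2 = Jw1 = (5·(-4) + (-4)·(-2) + 1·(-3); 2·(-4) + (-2)·(-2) + 6·(-3); 7·(-4) + (-3)·(-2) + (-4)·(-3)) = (-15, -22, -10)
w3 = Jw2 = (3, -46, 1)
w4 = Jw3 = (200, 104, 155)
Ratio at component: 104 / -46 = -2.261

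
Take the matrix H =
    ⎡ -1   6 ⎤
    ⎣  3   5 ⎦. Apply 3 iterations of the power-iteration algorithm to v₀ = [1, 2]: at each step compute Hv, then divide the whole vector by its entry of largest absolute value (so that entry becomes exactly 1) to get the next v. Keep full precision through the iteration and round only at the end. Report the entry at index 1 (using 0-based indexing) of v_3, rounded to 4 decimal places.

Hv0 = (11.00000, 13.00000); divide by 13.00000 → v1 = (0.84615, 1.00000)
Hv1 = (5.15385, 7.53846); divide by 7.53846 → v2 = (0.68367, 1.00000)
Hv2 = (5.31633, 7.05102); divide by 7.05102 → v3 = (0.75398, 1.00000)
Requested entry of v3: 691/691 = 1.0000

1.0000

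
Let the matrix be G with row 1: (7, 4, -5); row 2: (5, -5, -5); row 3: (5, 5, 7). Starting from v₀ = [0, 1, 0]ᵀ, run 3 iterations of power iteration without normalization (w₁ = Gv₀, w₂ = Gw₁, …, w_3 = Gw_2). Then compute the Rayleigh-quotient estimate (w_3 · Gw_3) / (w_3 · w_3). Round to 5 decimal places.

w1 = Gv₀ = (7·0 + 4·1 + (-5)·0; 5·0 + (-5)·1 + (-5)·0; 5·0 + 5·1 + 7·0) = (4, -5, 5)
w2 = Gw1 = (7·4 + 4·(-5) + (-5)·5; 5·4 + (-5)·(-5) + (-5)·5; 5·4 + 5·(-5) + 7·5) = (-17, 20, 30)
w3 = Gw2 = (-189, -335, 225)
Gw3 = (-3788, -395, -1045)
w3·Gw3 = (-189)·(-3788) + (-335)·(-395) + 225·(-1045) = 613132; w3·w3 = (-189)·(-189) + (-335)·(-335) + 225·225 = 198571
λ ≈ 613132/198571 = 3.08772

3.08772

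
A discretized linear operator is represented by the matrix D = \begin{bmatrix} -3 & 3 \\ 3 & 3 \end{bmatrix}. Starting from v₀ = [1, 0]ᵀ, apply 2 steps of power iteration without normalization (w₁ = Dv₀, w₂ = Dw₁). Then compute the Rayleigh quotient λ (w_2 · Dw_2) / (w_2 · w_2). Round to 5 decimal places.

w1 = Dv₀ = (-3, 3)
w2 = Dw1 = (18, 0)
Dw2 = (-54, 54)
w2·Dw2 = 18·(-54) + 0·54 = -972; w2·w2 = 18·18 + 0·0 = 324
λ ≈ -972/324 = -3.00000

λ ≈ -3.00000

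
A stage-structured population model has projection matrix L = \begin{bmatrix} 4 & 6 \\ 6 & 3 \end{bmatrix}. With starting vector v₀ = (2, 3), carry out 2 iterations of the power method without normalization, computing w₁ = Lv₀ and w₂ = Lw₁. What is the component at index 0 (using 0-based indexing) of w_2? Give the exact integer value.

w1 = Lv₀ = (26, 21)
w2 = Lw1 = (230, 219)
The requested component of w2 is 230.

230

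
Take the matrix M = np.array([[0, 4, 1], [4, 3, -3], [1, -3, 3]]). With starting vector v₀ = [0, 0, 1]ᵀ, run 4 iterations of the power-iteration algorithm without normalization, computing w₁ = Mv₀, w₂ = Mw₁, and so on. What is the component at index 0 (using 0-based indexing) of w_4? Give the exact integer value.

-450

w1 = Mv₀ = (0·0 + 4·0 + 1·1; 4·0 + 3·0 + (-3)·1; 1·0 + (-3)·0 + 3·1) = (1, -3, 3)
w2 = Mw1 = (0·1 + 4·(-3) + 1·3; 4·1 + 3·(-3) + (-3)·3; 1·1 + (-3)·(-3) + 3·3) = (-9, -14, 19)
w3 = Mw2 = (-37, -135, 90)
w4 = Mw3 = (-450, -823, 638)
The requested component of w4 is -450.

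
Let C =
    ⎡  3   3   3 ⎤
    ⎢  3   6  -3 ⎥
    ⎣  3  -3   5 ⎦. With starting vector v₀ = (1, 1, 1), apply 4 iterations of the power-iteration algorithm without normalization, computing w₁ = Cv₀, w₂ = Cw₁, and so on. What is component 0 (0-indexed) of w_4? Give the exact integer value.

2994

w1 = Cv₀ = (3·1 + 3·1 + 3·1; 3·1 + 6·1 + (-3)·1; 3·1 + (-3)·1 + 5·1) = (9, 6, 5)
w2 = Cw1 = (3·9 + 3·6 + 3·5; 3·9 + 6·6 + (-3)·5; 3·9 + (-3)·6 + 5·5) = (60, 48, 34)
w3 = Cw2 = (426, 366, 206)
w4 = Cw3 = (2994, 2856, 1210)
The requested component of w4 is 2994.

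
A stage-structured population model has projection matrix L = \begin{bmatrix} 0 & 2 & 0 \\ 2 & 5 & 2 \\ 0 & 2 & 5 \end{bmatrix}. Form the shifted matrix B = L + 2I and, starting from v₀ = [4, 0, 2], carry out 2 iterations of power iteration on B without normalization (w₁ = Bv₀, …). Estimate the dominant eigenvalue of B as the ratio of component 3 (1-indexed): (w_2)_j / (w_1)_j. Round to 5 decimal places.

B = L + 2I has rows (2, 2, 0); (2, 7, 2); (0, 2, 7)
w1 = Bv₀ = (2·4 + 2·0 + 0·2; 2·4 + 7·0 + 2·2; 0·4 + 2·0 + 7·2) = (8, 12, 14)
w2 = Bw1 = (2·8 + 2·12 + 0·14; 2·8 + 7·12 + 2·14; 0·8 + 2·12 + 7·14) = (40, 128, 122)
Ratio: 122/14 = 8.71429

8.71429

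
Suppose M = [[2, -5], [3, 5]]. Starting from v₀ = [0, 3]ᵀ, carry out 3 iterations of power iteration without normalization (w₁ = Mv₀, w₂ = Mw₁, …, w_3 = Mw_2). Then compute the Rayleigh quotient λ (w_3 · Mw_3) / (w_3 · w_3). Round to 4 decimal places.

1.7633

w1 = Mv₀ = (2·0 + (-5)·3; 3·0 + 5·3) = (-15, 15)
w2 = Mw1 = (2·(-15) + (-5)·15; 3·(-15) + 5·15) = (-105, 30)
w3 = Mw2 = (-360, -165)
Mw3 = (105, -1905)
w3·Mw3 = (-360)·105 + (-165)·(-1905) = 276525; w3·w3 = (-360)·(-360) + (-165)·(-165) = 156825
λ ≈ 276525/156825 = 1.7633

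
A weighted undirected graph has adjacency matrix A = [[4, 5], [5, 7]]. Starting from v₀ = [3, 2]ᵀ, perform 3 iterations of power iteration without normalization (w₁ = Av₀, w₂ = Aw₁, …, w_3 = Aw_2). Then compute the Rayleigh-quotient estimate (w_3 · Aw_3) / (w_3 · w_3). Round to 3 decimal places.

w1 = Av₀ = (22, 29)
w2 = Aw1 = (233, 313)
w3 = Aw2 = (2497, 3356)
Aw3 = (26768, 35977)
w3·Aw3 = 2497·26768 + 3356·35977 = 187578508; w3·w3 = 2497·2497 + 3356·3356 = 17497745
λ ≈ 187578508/17497745 = 10.720

λ ≈ 10.720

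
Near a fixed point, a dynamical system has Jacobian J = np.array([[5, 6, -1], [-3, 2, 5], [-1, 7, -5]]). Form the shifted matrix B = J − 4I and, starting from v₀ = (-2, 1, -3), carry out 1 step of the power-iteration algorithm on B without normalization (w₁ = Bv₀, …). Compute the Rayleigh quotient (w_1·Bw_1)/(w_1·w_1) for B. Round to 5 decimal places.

μ ≈ -11.83083

B = J − 4I has rows (1, 6, -1); (-3, -2, 5); (-1, 7, -9)
w1 = Bv₀ = (1·(-2) + 6·1 + (-1)·(-3); (-3)·(-2) + (-2)·1 + 5·(-3); (-1)·(-2) + 7·1 + (-9)·(-3)) = (7, -11, 36)
Bw1 = (-95, 181, -408)
w1·Bw1 = -17344; w1·w1 = 1466; μ ≈ -17344/1466 = -11.83083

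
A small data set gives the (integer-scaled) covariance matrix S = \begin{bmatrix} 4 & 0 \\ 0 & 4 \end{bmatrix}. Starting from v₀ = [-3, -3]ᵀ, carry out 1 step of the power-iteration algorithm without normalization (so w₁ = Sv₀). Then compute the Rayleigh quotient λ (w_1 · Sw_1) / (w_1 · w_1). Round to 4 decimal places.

λ ≈ 4.0000

w1 = Sv₀ = (-12, -12)
Sw1 = (-48, -48)
w1·Sw1 = (-12)·(-48) + (-12)·(-48) = 1152; w1·w1 = (-12)·(-12) + (-12)·(-12) = 288
λ ≈ 1152/288 = 4.0000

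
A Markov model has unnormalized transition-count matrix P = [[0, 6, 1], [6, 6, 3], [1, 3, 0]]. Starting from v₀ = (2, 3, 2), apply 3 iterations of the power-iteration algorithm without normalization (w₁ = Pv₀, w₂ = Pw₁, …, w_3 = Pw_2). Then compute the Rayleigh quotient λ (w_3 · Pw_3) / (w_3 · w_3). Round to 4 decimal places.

λ ≈ 10.6042

w1 = Pv₀ = (0·2 + 6·3 + 1·2; 6·2 + 6·3 + 3·2; 1·2 + 3·3 + 0·2) = (20, 36, 11)
w2 = Pw1 = (0·20 + 6·36 + 1·11; 6·20 + 6·36 + 3·11; 1·20 + 3·36 + 0·11) = (227, 369, 128)
w3 = Pw2 = (2342, 3960, 1334)
Pw3 = (25094, 41814, 14222)
w3·Pw3 = 2342·25094 + 3960·41814 + 1334·14222 = 243325736; w3·w3 = 2342·2342 + 3960·3960 + 1334·1334 = 22946120
λ ≈ 243325736/22946120 = 10.6042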